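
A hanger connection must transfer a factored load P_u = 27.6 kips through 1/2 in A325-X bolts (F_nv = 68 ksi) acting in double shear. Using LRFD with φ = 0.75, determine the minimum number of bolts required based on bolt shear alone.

2 bolts

A_b = π·0.5²/4 = 0.1963 in².
Per-bolt design strength φR_n = 0.75 × 68 × 0.1963 × 2 = 20.03 kips.
n ≥ 27.6 / 20.03 = 1.378 → use 2 bolts.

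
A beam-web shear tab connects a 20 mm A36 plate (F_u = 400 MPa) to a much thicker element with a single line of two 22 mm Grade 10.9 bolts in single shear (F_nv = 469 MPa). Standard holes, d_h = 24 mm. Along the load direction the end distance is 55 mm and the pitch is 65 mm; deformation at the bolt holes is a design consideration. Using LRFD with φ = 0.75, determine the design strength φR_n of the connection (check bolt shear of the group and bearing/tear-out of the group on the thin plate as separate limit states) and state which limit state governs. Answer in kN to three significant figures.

267 kN (bolt shear governs)

Bolt shear: A_b = π·22²/4 = 380.1 mm²; R_n = 469 × 380.1 × 2 × 1 / 1000 = 356.6 kN → 0.75 × 356.6 = 267 kN.
Bearing (1.2 l_c t F_u ≤ 2.4 d t F_u): upper limit = 2.4·22·20·400 / 1000 = 422.4 kN.
  Edge l_c = 55 − 24/2 = 43 → r_n = 412.8 kN; interior l_c = 65 − 24 = 41 → r_n = 393.6 kN.
  R_n,bearing = 1·412.8 + 1·393.6 = 806.4 kN → 0.75 × 806.4 = 605 kN.
Bolt shear governs: 267 kN.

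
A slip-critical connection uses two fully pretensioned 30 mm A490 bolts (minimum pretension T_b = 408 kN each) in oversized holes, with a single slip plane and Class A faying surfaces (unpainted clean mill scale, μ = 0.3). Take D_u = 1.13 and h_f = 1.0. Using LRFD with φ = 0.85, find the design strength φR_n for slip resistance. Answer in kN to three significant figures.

R_n = μ · D_u · h_f · T_b · n_s · n_b = 0.3 × 1.13 × 1.0 × 408 × 1 × 2 = 276.6 kN.
Design strength φR_n = 0.85 × 276.6 = 235 kN.

235 kN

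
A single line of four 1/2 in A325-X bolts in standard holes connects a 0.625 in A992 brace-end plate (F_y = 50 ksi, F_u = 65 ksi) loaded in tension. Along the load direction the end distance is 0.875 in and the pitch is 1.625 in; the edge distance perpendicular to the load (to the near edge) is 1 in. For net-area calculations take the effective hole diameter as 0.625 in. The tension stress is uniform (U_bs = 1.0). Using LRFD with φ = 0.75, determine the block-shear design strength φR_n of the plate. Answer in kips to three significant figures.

Shear plane L_v = 0.875 + 3·1.625 = 5.75 in; A_gv = 5.75 × 0.625 = 3.594 in².
A_nv = (5.75 − 3.5·0.625) × 0.625 = 2.227 in².
A_nt = (1 − 0.5·0.625) × 0.625 = 0.4297 in².
0.6 F_u A_nv = 86.84 kips; 0.6 F_y A_gv = 107.8 kips → shear rupture governs the shear term.
R_n = 86.84 + 1.0 × 65 × 0.4297 = 114.8 kips.
Design strength φR_n = 0.75 × 114.8 = 86.1 kips.

86.1 kips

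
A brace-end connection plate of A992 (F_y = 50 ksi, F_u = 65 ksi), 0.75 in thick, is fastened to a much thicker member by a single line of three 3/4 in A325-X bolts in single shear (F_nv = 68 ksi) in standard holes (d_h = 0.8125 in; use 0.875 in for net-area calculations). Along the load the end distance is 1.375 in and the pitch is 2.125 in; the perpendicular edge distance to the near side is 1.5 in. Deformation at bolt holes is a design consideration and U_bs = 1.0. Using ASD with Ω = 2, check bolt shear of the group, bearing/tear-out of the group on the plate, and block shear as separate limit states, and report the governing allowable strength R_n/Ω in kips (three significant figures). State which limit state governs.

45.1 kips (bolt shear governs)

Bolt shear: A_b = π·0.75²/4 = 0.4418 in²; R_n = 68 × 0.4418 × 3 × 1 = 90.12 kips → 90.12 / 2 = 45.1 kips.
Bearing: edge l_c = 0.9688, r_n = 56.67 kips; interior l_c = 1.312, r_n = 76.78 kips; R_n = 56.67 + 2·76.78 = 210.2 kips → 105 kips.
Block shear: A_gv = 4.219, A_nv = 2.578, A_nt = 0.7969 in²; R_n = min(0.6F_uA_nv, 0.6F_yA_gv) + U_bs·F_u·A_nt = 152.3 kips → 76.2 kips.
Bolt shear governs: 45.1 kips.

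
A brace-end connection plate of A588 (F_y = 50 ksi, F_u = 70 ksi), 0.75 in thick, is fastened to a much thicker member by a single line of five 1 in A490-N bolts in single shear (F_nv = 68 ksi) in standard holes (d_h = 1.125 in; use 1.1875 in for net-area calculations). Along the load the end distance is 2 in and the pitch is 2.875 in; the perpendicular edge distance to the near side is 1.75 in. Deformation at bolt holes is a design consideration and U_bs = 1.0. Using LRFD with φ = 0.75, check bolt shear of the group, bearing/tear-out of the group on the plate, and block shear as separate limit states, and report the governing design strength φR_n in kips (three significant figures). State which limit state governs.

Bolt shear: A_b = π·1²/4 = 0.7854 in²; R_n = 68 × 0.7854 × 5 × 1 = 267 kips → 0.75 × 267 = 200 kips.
Bearing: edge l_c = 1.438, r_n = 90.56 kips; interior l_c = 1.75, r_n = 110.3 kips; R_n = 90.56 + 4·110.3 = 531.6 kips → 399 kips.
Block shear: A_gv = 10.12, A_nv = 6.117, A_nt = 0.8672 in²; R_n = min(0.6F_uA_nv, 0.6F_yA_gv) + U_bs·F_u·A_nt = 317.6 kips → 238 kips.
Bolt shear governs: 200 kips.

200 kips (bolt shear governs)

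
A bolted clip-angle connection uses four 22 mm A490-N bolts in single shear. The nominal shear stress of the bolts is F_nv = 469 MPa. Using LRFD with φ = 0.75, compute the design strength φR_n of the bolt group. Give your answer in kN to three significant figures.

535 kN

A_b = π × 22² / 4 = 380.1 mm².
R_n = F_nv · A_b · n · n_s = 469 × 380.1 × 4 × 1 / 1000 = 713.1 kN.
Design strength φR_n = 0.75 × 713.1 = 535 kN.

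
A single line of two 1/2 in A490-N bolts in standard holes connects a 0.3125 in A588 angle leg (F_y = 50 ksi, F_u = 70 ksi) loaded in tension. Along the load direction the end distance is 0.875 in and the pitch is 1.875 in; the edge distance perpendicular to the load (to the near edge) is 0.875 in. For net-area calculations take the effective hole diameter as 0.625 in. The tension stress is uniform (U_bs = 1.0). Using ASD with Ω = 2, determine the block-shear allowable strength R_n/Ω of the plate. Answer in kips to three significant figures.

18 kips

Shear plane L_v = 0.875 + 1·1.875 = 2.75 in; A_gv = 2.75 × 0.3125 = 0.8594 in².
A_nv = (2.75 − 1.5·0.625) × 0.3125 = 0.5664 in².
A_nt = (0.875 − 0.5·0.625) × 0.3125 = 0.1758 in².
0.6 F_u A_nv = 23.79 kips; 0.6 F_y A_gv = 25.78 kips → shear rupture governs the shear term.
R_n = 23.79 + 1.0 × 70 × 0.1758 = 36.09 kips.
Allowable strength R_n/Ω = 36.09 / 2 = 18 kips.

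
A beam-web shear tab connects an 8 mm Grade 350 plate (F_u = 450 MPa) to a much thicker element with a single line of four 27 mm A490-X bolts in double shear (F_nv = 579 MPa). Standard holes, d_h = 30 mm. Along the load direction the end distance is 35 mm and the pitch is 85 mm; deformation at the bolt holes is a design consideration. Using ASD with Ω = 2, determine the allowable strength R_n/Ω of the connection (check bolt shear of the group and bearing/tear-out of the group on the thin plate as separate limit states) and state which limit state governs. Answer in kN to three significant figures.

Bolt shear: A_b = π·27²/4 = 572.6 mm²; R_n = 579 × 572.6 × 4 × 2 / 1000 = 2652 kN → 2652 / 2 = 1330 kN.
Bearing (1.2 l_c t F_u ≤ 2.4 d t F_u): upper limit = 2.4·27·8·450 / 1000 = 233.3 kN.
  Edge l_c = 35 − 30/2 = 20 → r_n = 86.4 kN; interior l_c = 85 − 30 = 55 → r_n = 233.3 kN.
  R_n,bearing = 1·86.4 + 3·233.3 = 786.2 kN → 786.2 / 2 = 393 kN.
Bearing governs: 393 kN.

393 kN (bearing governs)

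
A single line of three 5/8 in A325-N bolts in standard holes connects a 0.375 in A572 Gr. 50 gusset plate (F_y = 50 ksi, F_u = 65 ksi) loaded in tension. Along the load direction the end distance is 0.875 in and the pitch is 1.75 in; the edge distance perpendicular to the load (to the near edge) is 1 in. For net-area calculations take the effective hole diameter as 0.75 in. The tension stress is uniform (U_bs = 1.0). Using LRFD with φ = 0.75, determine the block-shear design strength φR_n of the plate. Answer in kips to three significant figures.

Shear plane L_v = 0.875 + 2·1.75 = 4.375 in; A_gv = 4.375 × 0.375 = 1.641 in².
A_nv = (4.375 − 2.5·0.75) × 0.375 = 0.9375 in².
A_nt = (1 − 0.5·0.75) × 0.375 = 0.2344 in².
0.6 F_u A_nv = 36.56 kips; 0.6 F_y A_gv = 49.22 kips → shear rupture governs the shear term.
R_n = 36.56 + 1.0 × 65 × 0.2344 = 51.8 kips.
Design strength φR_n = 0.75 × 51.8 = 38.8 kips.

38.8 kips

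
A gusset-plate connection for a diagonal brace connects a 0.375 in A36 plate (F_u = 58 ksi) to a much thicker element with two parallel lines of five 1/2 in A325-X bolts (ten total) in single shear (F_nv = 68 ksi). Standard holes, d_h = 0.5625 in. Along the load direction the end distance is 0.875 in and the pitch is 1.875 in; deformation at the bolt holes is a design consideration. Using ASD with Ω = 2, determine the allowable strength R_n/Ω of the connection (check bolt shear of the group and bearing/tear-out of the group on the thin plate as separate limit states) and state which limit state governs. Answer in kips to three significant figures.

66.8 kips (bolt shear governs)

Bolt shear: A_b = π·0.5²/4 = 0.1963 in²; R_n = 68 × 0.1963 × 10 × 1 = 133.5 kips → 133.5 / 2 = 66.8 kips.
Bearing (1.2 l_c t F_u ≤ 2.4 d t F_u): upper limit = 2.4·0.5·0.375·58 = 26.1 kips.
  Edge l_c = 0.875 − 0.5625/2 = 0.5938 → r_n = 15.5 kips; interior l_c = 1.875 − 0.5625 = 1.312 → r_n = 26.1 kips.
  R_n,bearing = 2·15.5 + 8·26.1 = 239.8 kips → 239.8 / 2 = 120 kips.
Bolt shear governs: 66.8 kips.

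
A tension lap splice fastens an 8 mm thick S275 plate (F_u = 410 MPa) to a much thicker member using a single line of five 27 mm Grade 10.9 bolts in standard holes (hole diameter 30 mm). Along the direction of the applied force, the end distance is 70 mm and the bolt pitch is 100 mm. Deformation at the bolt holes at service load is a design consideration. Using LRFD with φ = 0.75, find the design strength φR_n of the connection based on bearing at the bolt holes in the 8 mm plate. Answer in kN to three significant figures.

797 kN

Per bolt r_n = 1.2 l_c t F_u ≤ 2.4 d t F_u; upper limit = 2.4 × 27 × 8 × 410 / 1000 = 212.5 kN.
Edge bolt: l_c = 70 − 30/2 = 55 mm → 1.2 × 55 × 8 × 410 / 1000 = 216.5 → r_n = 212.5 kN.
Interior bolts: l_c = 100 − 30 = 70 mm → 1.2 × 70 × 8 × 410 / 1000 = 275.5 → r_n = 212.5 kN.
R_n = 1 × 212.5 + 4 × 212.5 = 1063 kN.
Design strength φR_n = 0.75 × 1063 = 797 kN.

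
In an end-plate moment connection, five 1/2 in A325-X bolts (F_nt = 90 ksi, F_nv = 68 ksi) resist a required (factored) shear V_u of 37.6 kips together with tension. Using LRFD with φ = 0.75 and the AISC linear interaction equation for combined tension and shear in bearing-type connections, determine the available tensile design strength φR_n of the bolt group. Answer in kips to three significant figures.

36.4 kips

A_b = π·0.5²/4 = 0.1963 in²; f_rv = 37.6 / (5 × 0.1963) = 38.3 ksi.
F'_nt = 1.3 F_nt − (F_nt / φF_nv) f_rv = 1.3·90 − (90/(0.75·68))·38.3 = 49.41 ksi, capped at F_nt → F'_nt = 49.41 ksi.
R_n = F'_nt · A_b · n = 49.41 × 0.1963 × 5 = 48.51 kips.
Design strength φR_n = 0.75 × 48.51 = 36.4 kips.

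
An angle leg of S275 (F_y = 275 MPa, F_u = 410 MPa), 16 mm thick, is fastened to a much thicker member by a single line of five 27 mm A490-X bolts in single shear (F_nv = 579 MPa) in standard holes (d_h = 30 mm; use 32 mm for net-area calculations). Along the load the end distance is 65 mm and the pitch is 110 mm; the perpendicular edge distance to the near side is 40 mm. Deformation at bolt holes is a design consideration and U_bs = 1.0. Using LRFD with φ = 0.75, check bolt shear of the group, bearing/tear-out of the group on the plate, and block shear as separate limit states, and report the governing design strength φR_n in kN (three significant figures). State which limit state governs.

1120 kN (block shear governs)

Bolt shear: A_b = π·27²/4 = 572.6 mm²; R_n = 579 × 572.6 × 5 × 1 / 1000 = 1658 kN → 0.75 × 1658 = 1240 kN.
Bearing: edge l_c = 50, r_n = 393.6 kN; interior l_c = 80, r_n = 425.1 kN; R_n = 393.6 + 4·425.1 = 2094 kN → 1570 kN.
Block shear: A_gv = 8080, A_nv = 5776, A_nt = 384 mm²; R_n = min(0.6F_uA_nv, 0.6F_yA_gv) + U_bs·F_u·A_nt = 1491 kN → 1120 kN.
Block shear governs: 1120 kN.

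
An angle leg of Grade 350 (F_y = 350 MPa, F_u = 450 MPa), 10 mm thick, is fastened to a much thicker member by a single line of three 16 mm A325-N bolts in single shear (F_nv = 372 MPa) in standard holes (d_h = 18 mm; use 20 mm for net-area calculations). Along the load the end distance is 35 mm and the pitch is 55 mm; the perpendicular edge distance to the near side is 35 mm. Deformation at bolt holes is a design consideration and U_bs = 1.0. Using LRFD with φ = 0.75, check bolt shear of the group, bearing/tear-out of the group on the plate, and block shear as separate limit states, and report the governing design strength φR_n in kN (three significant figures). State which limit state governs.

168 kN (bolt shear governs)

Bolt shear: A_b = π·16²/4 = 201.1 mm²; R_n = 372 × 201.1 × 3 × 1 / 1000 = 224.4 kN → 0.75 × 224.4 = 168 kN.
Bearing: edge l_c = 26, r_n = 140.4 kN; interior l_c = 37, r_n = 172.8 kN; R_n = 140.4 + 2·172.8 = 486 kN → 364 kN.
Block shear: A_gv = 1450, A_nv = 950, A_nt = 250 mm²; R_n = min(0.6F_uA_nv, 0.6F_yA_gv) + U_bs·F_u·A_nt = 369 kN → 277 kN.
Bolt shear governs: 168 kN.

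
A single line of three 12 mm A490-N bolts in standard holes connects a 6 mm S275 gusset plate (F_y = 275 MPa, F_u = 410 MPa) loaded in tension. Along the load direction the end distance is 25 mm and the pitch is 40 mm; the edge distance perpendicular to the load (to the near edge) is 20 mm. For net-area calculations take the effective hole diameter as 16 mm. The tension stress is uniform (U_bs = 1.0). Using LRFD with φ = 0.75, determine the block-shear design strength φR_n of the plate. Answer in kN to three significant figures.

94.1 kN

Shear plane L_v = 25 + 2·40 = 105 mm; A_gv = 105 × 6 = 630 mm².
A_nv = (105 − 2.5·16) × 6 = 390 mm².
A_nt = (20 − 0.5·16) × 6 = 72 mm².
0.6 F_u A_nv = 95.94 kN; 0.6 F_y A_gv = 104 kN → shear rupture governs the shear term.
R_n = 95.94 + 1.0 × 410 × 72 / 1000 = 125.5 kN.
Design strength φR_n = 0.75 × 125.5 = 94.1 kN.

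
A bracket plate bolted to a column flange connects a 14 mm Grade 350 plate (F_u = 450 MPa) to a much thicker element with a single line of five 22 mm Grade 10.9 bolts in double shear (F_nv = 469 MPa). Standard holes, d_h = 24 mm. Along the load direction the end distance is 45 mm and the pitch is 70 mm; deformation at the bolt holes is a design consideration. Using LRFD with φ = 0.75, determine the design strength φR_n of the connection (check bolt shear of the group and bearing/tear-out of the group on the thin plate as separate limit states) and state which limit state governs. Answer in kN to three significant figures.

Bolt shear: A_b = π·22²/4 = 380.1 mm²; R_n = 469 × 380.1 × 5 × 2 / 1000 = 1783 kN → 0.75 × 1783 = 1340 kN.
Bearing (1.2 l_c t F_u ≤ 2.4 d t F_u): upper limit = 2.4·22·14·450 / 1000 = 332.6 kN.
  Edge l_c = 45 − 24/2 = 33 → r_n = 249.5 kN; interior l_c = 70 − 24 = 46 → r_n = 332.6 kN.
  R_n,bearing = 1·249.5 + 4·332.6 = 1580 kN → 0.75 × 1580 = 1190 kN.
Bearing governs: 1190 kN.

1190 kN (bearing governs)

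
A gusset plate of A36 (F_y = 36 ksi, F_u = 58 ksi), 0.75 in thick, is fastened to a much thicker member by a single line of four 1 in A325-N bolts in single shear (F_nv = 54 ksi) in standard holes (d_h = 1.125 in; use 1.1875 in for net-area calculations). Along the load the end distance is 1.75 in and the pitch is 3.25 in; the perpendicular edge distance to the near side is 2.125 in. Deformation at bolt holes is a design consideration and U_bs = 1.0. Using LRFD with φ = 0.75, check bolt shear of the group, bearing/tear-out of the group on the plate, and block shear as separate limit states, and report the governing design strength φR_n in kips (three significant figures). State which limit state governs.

127 kips (bolt shear governs)

Bolt shear: A_b = π·1²/4 = 0.7854 in²; R_n = 54 × 0.7854 × 4 × 1 = 169.6 kips → 0.75 × 169.6 = 127 kips.
Bearing: edge l_c = 1.188, r_n = 61.99 kips; interior l_c = 2.125, r_n = 104.4 kips; R_n = 61.99 + 3·104.4 = 375.2 kips → 281 kips.
Block shear: A_gv = 8.625, A_nv = 5.508, A_nt = 1.148 in²; R_n = min(0.6F_uA_nv, 0.6F_yA_gv) + U_bs·F_u·A_nt = 252.9 kips → 190 kips.
Bolt shear governs: 127 kips.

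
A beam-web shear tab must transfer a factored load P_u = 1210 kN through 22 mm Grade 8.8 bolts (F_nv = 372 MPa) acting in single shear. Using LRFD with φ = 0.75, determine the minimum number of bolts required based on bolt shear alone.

A_b = π·22²/4 = 380.1 mm².
Per-bolt design strength φR_n = 0.75 × 372 × 380.1 × 1 / 1000 = 106.1 kN.
n ≥ 1210 / 106.1 = 11.41 → use 12 bolts.

12 bolts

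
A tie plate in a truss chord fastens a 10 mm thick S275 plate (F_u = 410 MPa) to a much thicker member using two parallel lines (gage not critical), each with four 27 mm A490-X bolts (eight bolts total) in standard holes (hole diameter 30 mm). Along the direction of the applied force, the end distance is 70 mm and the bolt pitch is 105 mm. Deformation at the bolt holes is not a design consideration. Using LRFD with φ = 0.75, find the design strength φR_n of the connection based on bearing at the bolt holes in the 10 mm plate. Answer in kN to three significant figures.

Per bolt r_n = 1.5 l_c t F_u ≤ 3.0 d t F_u; upper limit = 3.0 × 27 × 10 × 410 / 1000 = 332.1 kN.
Edge bolt: l_c = 70 − 30/2 = 55 mm → 1.5 × 55 × 10 × 410 / 1000 = 338.2 → r_n = 332.1 kN.
Interior bolts: l_c = 105 − 30 = 75 mm → 1.5 × 75 × 10 × 410 / 1000 = 461.2 → r_n = 332.1 kN.
R_n = 2 × 332.1 + 6 × 332.1 = 2657 kN.
Design strength φR_n = 0.75 × 2657 = 1990 kN.

1990 kN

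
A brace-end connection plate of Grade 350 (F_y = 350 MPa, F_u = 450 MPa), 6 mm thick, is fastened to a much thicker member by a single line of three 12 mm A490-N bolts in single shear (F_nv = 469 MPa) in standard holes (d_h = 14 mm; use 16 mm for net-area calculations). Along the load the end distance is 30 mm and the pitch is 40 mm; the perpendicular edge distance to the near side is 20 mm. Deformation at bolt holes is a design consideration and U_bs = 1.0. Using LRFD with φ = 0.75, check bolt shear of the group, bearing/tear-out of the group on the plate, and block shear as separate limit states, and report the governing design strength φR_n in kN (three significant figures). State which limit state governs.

109 kN (block shear governs)

Bolt shear: A_b = π·12²/4 = 113.1 mm²; R_n = 469 × 113.1 × 3 × 1 / 1000 = 159.1 kN → 0.75 × 159.1 = 119 kN.
Bearing: edge l_c = 23, r_n = 74.52 kN; interior l_c = 26, r_n = 77.76 kN; R_n = 74.52 + 2·77.76 = 230 kN → 173 kN.
Block shear: A_gv = 660, A_nv = 420, A_nt = 72 mm²; R_n = min(0.6F_uA_nv, 0.6F_yA_gv) + U_bs·F_u·A_nt = 145.8 kN → 109 kN.
Block shear governs: 109 kN.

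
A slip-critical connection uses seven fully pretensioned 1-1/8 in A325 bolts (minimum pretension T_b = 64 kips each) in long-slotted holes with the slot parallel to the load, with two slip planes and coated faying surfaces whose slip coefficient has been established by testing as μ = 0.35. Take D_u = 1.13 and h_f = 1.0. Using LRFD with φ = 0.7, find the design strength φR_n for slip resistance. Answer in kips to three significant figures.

248 kips

R_n = μ · D_u · h_f · T_b · n_s · n_b = 0.35 × 1.13 × 1.0 × 64 × 2 × 7 = 354.4 kips.
Design strength φR_n = 0.7 × 354.4 = 248 kips.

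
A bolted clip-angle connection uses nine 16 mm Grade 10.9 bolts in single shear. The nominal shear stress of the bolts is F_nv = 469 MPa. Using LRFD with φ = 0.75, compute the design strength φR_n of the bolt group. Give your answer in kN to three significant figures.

A_b = π × 16² / 4 = 201.1 mm².
R_n = F_nv · A_b · n · n_s = 469 × 201.1 × 9 × 1 / 1000 = 848.7 kN.
Design strength φR_n = 0.75 × 848.7 = 637 kN.

637 kN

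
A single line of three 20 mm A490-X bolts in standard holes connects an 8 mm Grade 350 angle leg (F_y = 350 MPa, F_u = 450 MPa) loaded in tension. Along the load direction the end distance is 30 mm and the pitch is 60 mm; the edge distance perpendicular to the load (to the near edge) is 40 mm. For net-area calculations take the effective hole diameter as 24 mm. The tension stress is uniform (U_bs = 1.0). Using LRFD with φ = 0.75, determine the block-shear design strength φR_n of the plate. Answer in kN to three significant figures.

Shear plane L_v = 30 + 2·60 = 150 mm; A_gv = 150 × 8 = 1200 mm².
A_nv = (150 − 2.5·24) × 8 = 720 mm².
A_nt = (40 − 0.5·24) × 8 = 224 mm².
0.6 F_u A_nv = 194.4 kN; 0.6 F_y A_gv = 252 kN → shear rupture governs the shear term.
R_n = 194.4 + 1.0 × 450 × 224 / 1000 = 295.2 kN.
Design strength φR_n = 0.75 × 295.2 = 221 kN.

221 kN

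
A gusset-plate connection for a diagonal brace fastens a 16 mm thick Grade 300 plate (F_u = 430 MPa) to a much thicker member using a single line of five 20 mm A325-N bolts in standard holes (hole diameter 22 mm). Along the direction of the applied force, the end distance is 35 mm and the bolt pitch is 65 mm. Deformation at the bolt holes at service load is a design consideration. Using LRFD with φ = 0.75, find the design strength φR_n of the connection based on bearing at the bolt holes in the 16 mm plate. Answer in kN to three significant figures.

1140 kN

Per bolt r_n = 1.2 l_c t F_u ≤ 2.4 d t F_u; upper limit = 2.4 × 20 × 16 × 430 / 1000 = 330.2 kN.
Edge bolt: l_c = 35 − 22/2 = 24 mm → 1.2 × 24 × 16 × 430 / 1000 = 198.1 → r_n = 198.1 kN.
Interior bolts: l_c = 65 − 22 = 43 mm → 1.2 × 43 × 16 × 430 / 1000 = 355 → r_n = 330.2 kN.
R_n = 1 × 198.1 + 4 × 330.2 = 1519 kN.
Design strength φR_n = 0.75 × 1519 = 1140 kN.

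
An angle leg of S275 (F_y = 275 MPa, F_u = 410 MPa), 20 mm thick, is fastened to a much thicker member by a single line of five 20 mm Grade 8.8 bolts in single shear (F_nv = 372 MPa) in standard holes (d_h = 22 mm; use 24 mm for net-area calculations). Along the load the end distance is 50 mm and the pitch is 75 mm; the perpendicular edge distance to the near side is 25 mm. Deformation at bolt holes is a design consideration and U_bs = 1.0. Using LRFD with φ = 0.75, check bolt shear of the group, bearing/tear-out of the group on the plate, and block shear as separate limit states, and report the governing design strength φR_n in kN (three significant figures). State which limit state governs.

Bolt shear: A_b = π·20²/4 = 314.2 mm²; R_n = 372 × 314.2 × 5 × 1 / 1000 = 584.3 kN → 0.75 × 584.3 = 438 kN.
Bearing: edge l_c = 39, r_n = 383.8 kN; interior l_c = 53, r_n = 393.6 kN; R_n = 383.8 + 4·393.6 = 1958 kN → 1470 kN.
Block shear: A_gv = 7000, A_nv = 4840, A_nt = 260 mm²; R_n = min(0.6F_uA_nv, 0.6F_yA_gv) + U_bs·F_u·A_nt = 1262 kN → 946 kN.
Bolt shear governs: 438 kN.

438 kN (bolt shear governs)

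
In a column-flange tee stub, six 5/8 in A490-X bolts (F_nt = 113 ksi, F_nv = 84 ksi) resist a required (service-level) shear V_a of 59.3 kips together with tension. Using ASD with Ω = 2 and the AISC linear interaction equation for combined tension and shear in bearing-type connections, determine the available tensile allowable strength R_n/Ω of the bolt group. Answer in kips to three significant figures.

A_b = π·0.625²/4 = 0.3068 in²; f_rv = 59.3 / (6 × 0.3068) = 32.21 ksi.
F'_nt = 1.3 F_nt − (Ω F_nt / F_nv) f_rv = 1.3·113 − (2·113/84)·32.21 = 60.23 ksi, capped at F_nt → F'_nt = 60.23 ksi.
R_n = F'_nt · A_b · n = 60.23 × 0.3068 × 6 = 110.9 kips.
Allowable strength R_n/Ω = 110.9 / 2 = 55.4 kips.

55.4 kips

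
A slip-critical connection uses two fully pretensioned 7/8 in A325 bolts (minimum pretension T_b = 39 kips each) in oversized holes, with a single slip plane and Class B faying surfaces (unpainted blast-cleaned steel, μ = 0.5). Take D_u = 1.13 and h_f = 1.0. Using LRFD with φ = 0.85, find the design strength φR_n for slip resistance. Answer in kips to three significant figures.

37.5 kips

R_n = μ · D_u · h_f · T_b · n_s · n_b = 0.5 × 1.13 × 1.0 × 39 × 1 × 2 = 44.07 kips.
Design strength φR_n = 0.85 × 44.07 = 37.5 kips.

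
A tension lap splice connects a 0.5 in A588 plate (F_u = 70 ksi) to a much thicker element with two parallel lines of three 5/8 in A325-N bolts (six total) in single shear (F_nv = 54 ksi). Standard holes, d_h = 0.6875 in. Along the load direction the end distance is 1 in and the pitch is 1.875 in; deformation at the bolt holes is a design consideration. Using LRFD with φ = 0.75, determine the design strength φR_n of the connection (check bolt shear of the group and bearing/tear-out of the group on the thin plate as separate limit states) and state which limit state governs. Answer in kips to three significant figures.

74.6 kips (bolt shear governs)

Bolt shear: A_b = π·0.625²/4 = 0.3068 in²; R_n = 54 × 0.3068 × 6 × 1 = 99.4 kips → 0.75 × 99.4 = 74.6 kips.
Bearing (1.2 l_c t F_u ≤ 2.4 d t F_u): upper limit = 2.4·0.625·0.5·70 = 52.5 kips.
  Edge l_c = 1 − 0.6875/2 = 0.6562 → r_n = 27.56 kips; interior l_c = 1.875 − 0.6875 = 1.188 → r_n = 49.88 kips.
  R_n,bearing = 2·27.56 + 4·49.88 = 254.6 kips → 0.75 × 254.6 = 191 kips.
Bolt shear governs: 74.6 kips.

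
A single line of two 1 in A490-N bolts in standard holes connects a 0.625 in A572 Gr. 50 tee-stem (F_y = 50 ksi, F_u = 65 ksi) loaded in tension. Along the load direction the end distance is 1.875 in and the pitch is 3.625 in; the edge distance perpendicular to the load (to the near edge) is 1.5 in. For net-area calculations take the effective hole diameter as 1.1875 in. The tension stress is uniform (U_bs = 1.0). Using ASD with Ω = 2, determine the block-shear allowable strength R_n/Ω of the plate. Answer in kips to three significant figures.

63.7 kips

Shear plane L_v = 1.875 + 1·3.625 = 5.5 in; A_gv = 5.5 × 0.625 = 3.438 in².
A_nv = (5.5 − 1.5·1.1875) × 0.625 = 2.324 in².
A_nt = (1.5 − 0.5·1.1875) × 0.625 = 0.5664 in².
0.6 F_u A_nv = 90.64 kips; 0.6 F_y A_gv = 103.1 kips → shear rupture governs the shear term.
R_n = 90.64 + 1.0 × 65 × 0.5664 = 127.5 kips.
Allowable strength R_n/Ω = 127.5 / 2 = 63.7 kips.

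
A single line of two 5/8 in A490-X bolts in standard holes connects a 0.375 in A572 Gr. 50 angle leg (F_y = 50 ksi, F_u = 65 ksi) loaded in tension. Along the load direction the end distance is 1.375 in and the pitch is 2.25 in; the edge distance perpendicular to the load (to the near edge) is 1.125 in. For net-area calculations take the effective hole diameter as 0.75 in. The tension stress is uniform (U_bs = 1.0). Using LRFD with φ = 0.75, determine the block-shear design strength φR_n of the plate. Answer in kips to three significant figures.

41.1 kips

Shear plane L_v = 1.375 + 1·2.25 = 3.625 in; A_gv = 3.625 × 0.375 = 1.359 in².
A_nv = (3.625 − 1.5·0.75) × 0.375 = 0.9375 in².
A_nt = (1.125 − 0.5·0.75) × 0.375 = 0.2812 in².
0.6 F_u A_nv = 36.56 kips; 0.6 F_y A_gv = 40.78 kips → shear rupture governs the shear term.
R_n = 36.56 + 1.0 × 65 × 0.2812 = 54.84 kips.
Design strength φR_n = 0.75 × 54.84 = 41.1 kips.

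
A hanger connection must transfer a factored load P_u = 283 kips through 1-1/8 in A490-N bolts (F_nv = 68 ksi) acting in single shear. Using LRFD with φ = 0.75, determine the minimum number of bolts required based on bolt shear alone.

A_b = π·1.125²/4 = 0.994 in².
Per-bolt design strength φR_n = 0.75 × 68 × 0.994 × 1 = 50.69 kips.
n ≥ 283 / 50.69 = 5.582 → use 6 bolts.

6 bolts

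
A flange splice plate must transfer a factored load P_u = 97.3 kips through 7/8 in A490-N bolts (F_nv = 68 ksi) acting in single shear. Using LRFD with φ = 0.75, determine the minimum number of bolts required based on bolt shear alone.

4 bolts

A_b = π·0.875²/4 = 0.6013 in².
Per-bolt design strength φR_n = 0.75 × 68 × 0.6013 × 1 = 30.67 kips.
n ≥ 97.3 / 30.67 = 3.173 → use 4 bolts.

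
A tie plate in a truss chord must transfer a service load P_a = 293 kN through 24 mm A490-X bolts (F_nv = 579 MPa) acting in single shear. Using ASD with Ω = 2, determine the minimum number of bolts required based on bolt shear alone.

3 bolts

A_b = π·24²/4 = 452.4 mm².
Per-bolt allowable strength R_n/Ω = 579 × 452.4 × 1 / 1000 / 2 = 131 kN.
n ≥ 293 / 131 = 2.237 → use 3 bolts.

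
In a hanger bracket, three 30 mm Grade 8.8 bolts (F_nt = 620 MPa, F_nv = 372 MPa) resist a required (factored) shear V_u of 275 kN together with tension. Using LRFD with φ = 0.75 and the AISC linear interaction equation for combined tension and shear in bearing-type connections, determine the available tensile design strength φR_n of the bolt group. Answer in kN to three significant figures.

824 kN

A_b = π·30²/4 = 706.9 mm²; f_rv = 275 × 1000 / (3 × 706.9) = 129.7 MPa.
F'_nt = 1.3 F_nt − (F_nt / φF_nv) f_rv = 1.3·620 − (620/(0.75·372))·129.7 = 517.8 MPa, capped at F_nt → F'_nt = 517.8 MPa.
R_n = F'_nt · A_b · n = 517.8 × 706.9 × 3 / 1000 = 1098 kN.
Design strength φR_n = 0.75 × 1098 = 824 kN.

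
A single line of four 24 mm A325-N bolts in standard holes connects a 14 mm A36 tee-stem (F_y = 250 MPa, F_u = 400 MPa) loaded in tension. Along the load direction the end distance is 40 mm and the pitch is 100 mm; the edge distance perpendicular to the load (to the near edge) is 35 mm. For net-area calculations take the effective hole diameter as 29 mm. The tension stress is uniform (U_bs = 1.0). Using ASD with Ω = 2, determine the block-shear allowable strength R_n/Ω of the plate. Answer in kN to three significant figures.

414 kN

Shear plane L_v = 40 + 3·100 = 340 mm; A_gv = 340 × 14 = 4760 mm².
A_nv = (340 − 3.5·29) × 14 = 3339 mm².
A_nt = (35 − 0.5·29) × 14 = 287 mm².
0.6 F_u A_nv = 801.4 kN; 0.6 F_y A_gv = 714 kN → shear yielding governs the shear term.
R_n = 714 + 1.0 × 400 × 287 / 1000 = 828.8 kN.
Allowable strength R_n/Ω = 828.8 / 2 = 414 kN.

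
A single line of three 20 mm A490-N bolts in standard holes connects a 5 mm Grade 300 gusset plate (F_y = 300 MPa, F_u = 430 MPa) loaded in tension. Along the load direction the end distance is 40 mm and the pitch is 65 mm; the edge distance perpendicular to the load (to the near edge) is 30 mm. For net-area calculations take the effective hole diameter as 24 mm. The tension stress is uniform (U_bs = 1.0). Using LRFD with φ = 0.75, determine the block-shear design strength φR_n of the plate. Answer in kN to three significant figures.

135 kN

Shear plane L_v = 40 + 2·65 = 170 mm; A_gv = 170 × 5 = 850 mm².
A_nv = (170 − 2.5·24) × 5 = 550 mm².
A_nt = (30 − 0.5·24) × 5 = 90 mm².
0.6 F_u A_nv = 141.9 kN; 0.6 F_y A_gv = 153 kN → shear rupture governs the shear term.
R_n = 141.9 + 1.0 × 430 × 90 / 1000 = 180.6 kN.
Design strength φR_n = 0.75 × 180.6 = 135 kN.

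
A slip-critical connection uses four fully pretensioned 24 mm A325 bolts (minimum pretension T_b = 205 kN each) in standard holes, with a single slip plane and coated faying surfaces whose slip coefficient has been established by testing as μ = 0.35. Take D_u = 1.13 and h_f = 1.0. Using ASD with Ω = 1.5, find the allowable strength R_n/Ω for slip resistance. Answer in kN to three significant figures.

216 kN

R_n = μ · D_u · h_f · T_b · n_s · n_b = 0.35 × 1.13 × 1.0 × 205 × 1 × 4 = 324.3 kN.
Allowable strength R_n/Ω = 324.3 / 1.5 = 216 kN.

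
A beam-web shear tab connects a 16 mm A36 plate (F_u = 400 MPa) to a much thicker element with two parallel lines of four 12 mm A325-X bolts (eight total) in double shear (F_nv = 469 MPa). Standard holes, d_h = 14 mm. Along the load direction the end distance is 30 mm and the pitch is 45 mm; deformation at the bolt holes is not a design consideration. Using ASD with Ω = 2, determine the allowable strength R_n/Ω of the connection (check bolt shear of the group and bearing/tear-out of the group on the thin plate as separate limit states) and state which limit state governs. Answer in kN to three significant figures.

Bolt shear: A_b = π·12²/4 = 113.1 mm²; R_n = 469 × 113.1 × 8 × 2 / 1000 = 848.7 kN → 848.7 / 2 = 424 kN.
Bearing (1.5 l_c t F_u ≤ 3.0 d t F_u): upper limit = 3.0·12·16·400 / 1000 = 230.4 kN.
  Edge l_c = 30 − 14/2 = 23 → r_n = 220.8 kN; interior l_c = 45 − 14 = 31 → r_n = 230.4 kN.
  R_n,bearing = 2·220.8 + 6·230.4 = 1824 kN → 1824 / 2 = 912 kN.
Bolt shear governs: 424 kN.

424 kN (bolt shear governs)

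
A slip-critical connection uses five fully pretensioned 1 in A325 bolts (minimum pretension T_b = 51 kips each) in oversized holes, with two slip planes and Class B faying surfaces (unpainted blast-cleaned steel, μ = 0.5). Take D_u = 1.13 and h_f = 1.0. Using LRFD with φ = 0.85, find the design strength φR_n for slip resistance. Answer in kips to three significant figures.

245 kips

R_n = μ · D_u · h_f · T_b · n_s · n_b = 0.5 × 1.13 × 1.0 × 51 × 2 × 5 = 288.1 kips.
Design strength φR_n = 0.85 × 288.1 = 245 kips.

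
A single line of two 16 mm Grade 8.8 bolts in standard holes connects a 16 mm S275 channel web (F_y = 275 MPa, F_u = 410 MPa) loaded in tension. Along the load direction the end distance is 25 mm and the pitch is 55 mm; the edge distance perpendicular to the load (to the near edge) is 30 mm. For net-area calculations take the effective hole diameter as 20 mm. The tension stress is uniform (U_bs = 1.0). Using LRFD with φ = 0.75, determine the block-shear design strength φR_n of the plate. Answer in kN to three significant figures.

Shear plane L_v = 25 + 1·55 = 80 mm; A_gv = 80 × 16 = 1280 mm².
A_nv = (80 − 1.5·20) × 16 = 800 mm².
A_nt = (30 − 0.5·20) × 16 = 320 mm².
0.6 F_u A_nv = 196.8 kN; 0.6 F_y A_gv = 211.2 kN → shear rupture governs the shear term.
R_n = 196.8 + 1.0 × 410 × 320 / 1000 = 328 kN.
Design strength φR_n = 0.75 × 328 = 246 kN.

246 kN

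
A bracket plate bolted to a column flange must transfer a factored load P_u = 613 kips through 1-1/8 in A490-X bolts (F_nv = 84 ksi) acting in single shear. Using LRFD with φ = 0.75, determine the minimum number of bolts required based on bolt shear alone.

A_b = π·1.125²/4 = 0.994 in².
Per-bolt design strength φR_n = 0.75 × 84 × 0.994 × 1 = 62.62 kips.
n ≥ 613 / 62.62 = 9.789 → use 10 bolts.

10 bolts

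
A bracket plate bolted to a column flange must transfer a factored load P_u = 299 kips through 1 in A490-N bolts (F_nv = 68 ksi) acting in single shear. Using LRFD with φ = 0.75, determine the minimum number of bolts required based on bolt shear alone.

A_b = π·1²/4 = 0.7854 in².
Per-bolt design strength φR_n = 0.75 × 68 × 0.7854 × 1 = 40.06 kips.
n ≥ 299 / 40.06 = 7.465 → use 8 bolts.

8 bolts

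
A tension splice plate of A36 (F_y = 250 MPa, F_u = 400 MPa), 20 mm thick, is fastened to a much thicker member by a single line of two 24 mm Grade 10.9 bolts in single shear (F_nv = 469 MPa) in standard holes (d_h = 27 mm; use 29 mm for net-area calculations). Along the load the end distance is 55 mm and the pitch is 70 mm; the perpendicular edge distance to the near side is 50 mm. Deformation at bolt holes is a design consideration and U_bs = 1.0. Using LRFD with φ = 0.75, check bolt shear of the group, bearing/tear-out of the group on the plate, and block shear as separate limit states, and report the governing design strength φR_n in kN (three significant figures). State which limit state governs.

Bolt shear: A_b = π·24²/4 = 452.4 mm²; R_n = 469 × 452.4 × 2 × 1 / 1000 = 424.3 kN → 0.75 × 424.3 = 318 kN.
Bearing: edge l_c = 41.5, r_n = 398.4 kN; interior l_c = 43, r_n = 412.8 kN; R_n = 398.4 + 1·412.8 = 811.2 kN → 608 kN.
Block shear: A_gv = 2500, A_nv = 1630, A_nt = 710 mm²; R_n = min(0.6F_uA_nv, 0.6F_yA_gv) + U_bs·F_u·A_nt = 659 kN → 494 kN.
Bolt shear governs: 318 kN.

318 kN (bolt shear governs)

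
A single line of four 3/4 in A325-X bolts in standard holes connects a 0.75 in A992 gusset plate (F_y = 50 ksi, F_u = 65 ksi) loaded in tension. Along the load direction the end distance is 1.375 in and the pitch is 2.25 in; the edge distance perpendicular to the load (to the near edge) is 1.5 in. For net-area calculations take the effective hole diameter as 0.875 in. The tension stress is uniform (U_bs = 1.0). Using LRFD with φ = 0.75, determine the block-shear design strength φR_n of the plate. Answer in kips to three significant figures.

Shear plane L_v = 1.375 + 3·2.25 = 8.125 in; A_gv = 8.125 × 0.75 = 6.094 in².
A_nv = (8.125 − 3.5·0.875) × 0.75 = 3.797 in².
A_nt = (1.5 − 0.5·0.875) × 0.75 = 0.7969 in².
0.6 F_u A_nv = 148.1 kips; 0.6 F_y A_gv = 182.8 kips → shear rupture governs the shear term.
R_n = 148.1 + 1.0 × 65 × 0.7969 = 199.9 kips.
Design strength φR_n = 0.75 × 199.9 = 150 kips.

150 kips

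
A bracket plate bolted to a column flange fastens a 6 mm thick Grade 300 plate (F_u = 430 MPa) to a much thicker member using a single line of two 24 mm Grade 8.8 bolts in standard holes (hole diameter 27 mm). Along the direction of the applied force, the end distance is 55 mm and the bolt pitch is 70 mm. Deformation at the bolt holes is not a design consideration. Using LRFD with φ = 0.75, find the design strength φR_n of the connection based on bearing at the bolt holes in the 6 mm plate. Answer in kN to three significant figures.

Per bolt r_n = 1.5 l_c t F_u ≤ 3.0 d t F_u; upper limit = 3.0 × 24 × 6 × 430 / 1000 = 185.8 kN.
Edge bolt: l_c = 55 − 27/2 = 41.5 mm → 1.5 × 41.5 × 6 × 430 / 1000 = 160.6 → r_n = 160.6 kN.
Interior bolts: l_c = 70 − 27 = 43 mm → 1.5 × 43 × 6 × 430 / 1000 = 166.4 → r_n = 166.4 kN.
R_n = 1 × 160.6 + 1 × 166.4 = 327 kN.
Design strength φR_n = 0.75 × 327 = 245 kN.

245 kN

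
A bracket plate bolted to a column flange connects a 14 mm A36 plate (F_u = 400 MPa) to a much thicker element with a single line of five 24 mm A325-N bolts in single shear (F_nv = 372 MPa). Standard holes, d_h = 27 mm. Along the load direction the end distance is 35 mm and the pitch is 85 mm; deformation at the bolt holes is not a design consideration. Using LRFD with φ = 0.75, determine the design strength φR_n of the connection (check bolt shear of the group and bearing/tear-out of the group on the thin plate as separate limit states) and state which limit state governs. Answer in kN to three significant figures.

Bolt shear: A_b = π·24²/4 = 452.4 mm²; R_n = 372 × 452.4 × 5 × 1 / 1000 = 841.4 kN → 0.75 × 841.4 = 631 kN.
Bearing (1.5 l_c t F_u ≤ 3.0 d t F_u): upper limit = 3.0·24·14·400 / 1000 = 403.2 kN.
  Edge l_c = 35 − 27/2 = 21.5 → r_n = 180.6 kN; interior l_c = 85 − 27 = 58 → r_n = 403.2 kN.
  R_n,bearing = 1·180.6 + 4·403.2 = 1793 kN → 0.75 × 1793 = 1350 kN.
Bolt shear governs: 631 kN.

631 kN (bolt shear governs)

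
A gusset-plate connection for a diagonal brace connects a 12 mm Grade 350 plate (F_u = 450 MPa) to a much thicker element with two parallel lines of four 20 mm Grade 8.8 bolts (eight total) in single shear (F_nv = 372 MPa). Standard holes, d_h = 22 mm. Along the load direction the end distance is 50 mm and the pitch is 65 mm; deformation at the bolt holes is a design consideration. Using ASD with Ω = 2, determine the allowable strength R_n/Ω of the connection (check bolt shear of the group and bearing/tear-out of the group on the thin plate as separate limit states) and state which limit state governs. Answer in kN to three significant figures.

467 kN (bolt shear governs)

Bolt shear: A_b = π·20²/4 = 314.2 mm²; R_n = 372 × 314.2 × 8 × 1 / 1000 = 934.9 kN → 934.9 / 2 = 467 kN.
Bearing (1.2 l_c t F_u ≤ 2.4 d t F_u): upper limit = 2.4·20·12·450 / 1000 = 259.2 kN.
  Edge l_c = 50 − 22/2 = 39 → r_n = 252.7 kN; interior l_c = 65 − 22 = 43 → r_n = 259.2 kN.
  R_n,bearing = 2·252.7 + 6·259.2 = 2061 kN → 2061 / 2 = 1030 kN.
Bolt shear governs: 467 kN.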